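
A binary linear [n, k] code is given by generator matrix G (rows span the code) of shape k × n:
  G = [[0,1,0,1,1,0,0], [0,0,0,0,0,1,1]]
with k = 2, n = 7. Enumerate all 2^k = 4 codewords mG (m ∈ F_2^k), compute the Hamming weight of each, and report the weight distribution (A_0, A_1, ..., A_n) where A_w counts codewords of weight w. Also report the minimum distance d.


Weight distribution: A_0 = 1, A_2 = 1, A_3 = 1, A_5 = 1. Minimum distance d = 2.

Enumerate all 2^2 = 4 messages m ∈ F_2^2.
For each, compute codeword c = mG in F_2^7, then tally its weight.
  m = 00 → c = 0000000, weight = 0.
  m = 10 → c = 0101100, weight = 3.
  m = 01 → c = 0000011, weight = 2.
  m = 11 → c = 0101111, weight = 5.
Tally weights:
  weight 0: 1 codewords.
  weight 2: 1 codewords.
  weight 3: 1 codewords.
  weight 5: 1 codewords.
Minimum distance d = smallest w > 0 with A_w > 0 = 2.
Sanity: Σ A_w = 4 = 2^2 = 4 ✓.


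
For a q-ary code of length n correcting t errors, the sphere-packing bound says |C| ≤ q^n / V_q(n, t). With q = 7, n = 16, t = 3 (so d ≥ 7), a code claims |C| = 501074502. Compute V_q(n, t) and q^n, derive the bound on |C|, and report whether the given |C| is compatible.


V_q(n, t) = 125377, q^n = 33232930569601, Hamming bound = 265064011, |C| = 501074502 > bound (violated).

Step 1: Compute V_q(n, t) = Σ_{j=0}^3 C(n, j) (q−1)^j.
  j = 0: C(16,0)·(6)^0 = 1·1 = 1.
  j = 1: C(16,1)·(6)^1 = 16·6 = 96.
  j = 2: C(16,2)·(6)^2 = 120·36 = 4320.
  j = 3: C(16,3)·(6)^3 = 560·216 = 120960.
  V_q(n, t) = 1 + 96 + 4320 + 120960 = 125377.
Step 2: q^n = 7^16 = 33232930569601.
Step 3: Hamming bound ⌊q^n / V_q(n,t)⌋ = ⌊33232930569601/125377⌋ = 265064011.
Step 4: Compare |C| = 501074502 to 265064011: violated.
The claimed |C| lies above the Hamming bound, so no 7-ary code of length 16 with d ≥ 7 can have 501074502 codewords.


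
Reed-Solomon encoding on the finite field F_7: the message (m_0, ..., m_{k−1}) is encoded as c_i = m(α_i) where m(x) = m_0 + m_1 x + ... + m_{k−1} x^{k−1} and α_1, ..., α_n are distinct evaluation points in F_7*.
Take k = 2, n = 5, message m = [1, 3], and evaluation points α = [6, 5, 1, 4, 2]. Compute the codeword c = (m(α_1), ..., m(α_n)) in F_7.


c = [5, 2, 4, 6, 0]

Message polynomial: m(x) = 1 + 3·x (mod 7).
For each evaluation point α_i, compute m(α_i) mod 7:
  α_1 = 6: Horner steps 3 → 5, so m(6) = 5.
  α_2 = 5: Horner steps 3 → 2, so m(5) = 2.
  α_3 = 1: Horner steps 3 → 4, so m(1) = 4.
  α_4 = 4: Horner steps 3 → 6, so m(4) = 6.
  α_5 = 2: Horner steps 3 → 0, so m(2) = 0.
Codeword c = [5, 2, 4, 6, 0] ∈ F_7^5.


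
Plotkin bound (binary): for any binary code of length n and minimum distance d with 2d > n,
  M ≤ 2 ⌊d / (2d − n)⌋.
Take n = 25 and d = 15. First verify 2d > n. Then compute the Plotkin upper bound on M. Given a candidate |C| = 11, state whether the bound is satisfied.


Plotkin bound M ≤ 6; given |C| = 11 > bound (violated).

Check applicability: 2d = 30, n = 25.
2d − n = 5 > 0, so Plotkin applies.
Compute d/(2d−n) = 15/5 ≈ 3.0000.
⌊d/(2d−n)⌋ = 3.
Plotkin bound: M ≤ 2·3 = 6.
Given |C| = 11, check: VIOLATED.
This |C| is above the Plotkin bound, so no binary code with n = 25, d = 15 and 11 codewords exists.


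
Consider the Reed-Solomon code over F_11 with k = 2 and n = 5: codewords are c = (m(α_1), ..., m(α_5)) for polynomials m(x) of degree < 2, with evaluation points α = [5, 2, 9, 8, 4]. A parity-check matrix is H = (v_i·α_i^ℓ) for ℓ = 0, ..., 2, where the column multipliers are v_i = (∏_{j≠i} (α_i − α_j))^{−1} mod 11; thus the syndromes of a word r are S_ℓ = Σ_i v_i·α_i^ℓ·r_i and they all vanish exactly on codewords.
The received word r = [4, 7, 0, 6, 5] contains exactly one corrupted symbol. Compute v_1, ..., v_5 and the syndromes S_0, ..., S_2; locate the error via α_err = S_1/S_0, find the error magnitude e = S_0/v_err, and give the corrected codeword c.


S = (1, 8, 9), error at position 4, error magnitude e = 5, c = [4, 7, 0, 1, 5].

Step 1: column multipliers v_i = (∏_{j≠i}(α_i − α_j))^{−1} mod 11.
  i = 1 (α = 5): (5−2)(5−9)(5−8)(5−4) = 3·(−4)·(−3)·1 = 36 ≡ 3, so v_1 = 3^{−1} = 4 (mod 11).
  i = 2 (α = 2): (2−5)(2−9)(2−8)(2−4) = (−3)·(−7)·(−6)·(−2) = 252 ≡ 10, so v_2 = 10^{−1} = 10 (mod 11).
  i = 3 (α = 9): (9−5)(9−2)(9−8)(9−4) = 4·7·1·5 = 140 ≡ 8, so v_3 = 8^{−1} = 7 (mod 11).
  i = 4 (α = 8): (8−5)(8−2)(8−9)(8−4) = 3·6·(−1)·4 = −72 ≡ 5, so v_4 = 5^{−1} = 9 (mod 11).
  i = 5 (α = 4): (4−5)(4−2)(4−9)(4−8) = (−1)·2·(−5)·(−4) = −40 ≡ 4, so v_5 = 4^{−1} = 3 (mod 11).
  v = [4, 10, 7, 9, 3].
Step 2: syndromes of r = [4, 7, 0, 6, 5] (all sums mod 11).
  S_0 = Σ v_i r_i = 4·4 + 10·7 + 7·0 + 9·6 + 3·5 = 155 ≡ 1.
  S_1 = Σ v_i α_i r_i = 4·5·4 + 10·2·7 + 7·9·0 + 9·8·6 + 3·4·5 = 712 ≡ 8.
  α_i^2 mod 11 = [3, 4, 4, 9, 5].
  S_2 = Σ v_i α_i^2 r_i = 4·3·4 + 10·4·7 + 7·4·0 + 9·9·6 + 3·5·5 = 889 ≡ 9.
  S = (1, 8, 9) ≠ 0, so r is not a codeword (an error is present).
Step 3: locate the error. For a single error e at position i, S_ℓ = v_i·e·α_i^ℓ, so α_err = S_1/S_0.
  S_0^{−1} = 1^{−1} = 1 (mod 11), so α_err = 8·1 = 8 ≡ 8 = α_4. Error position i = 4.
  Consistency check: S_2/S_1 = 9·7 = 63 ≡ 8 = α_err ✓ (single-error assumption holds).
Step 4: error magnitude e = S_0/v_4 = S_0·∏_{j≠4}(α_4 − α_j) = 1·5 = 5 ≡ 5 (mod 11).
Step 5: correct position 4: c_4 = r_4 − e = 6 − 5 ≡ 1 (mod 11). Hence c = [4, 7, 0, 1, 5].
  Check: interpolating c through the α_i gives m(x) = 9 + 10·x (degree < 2) with m(α_i) = c_i for every i, so c is indeed a codeword.


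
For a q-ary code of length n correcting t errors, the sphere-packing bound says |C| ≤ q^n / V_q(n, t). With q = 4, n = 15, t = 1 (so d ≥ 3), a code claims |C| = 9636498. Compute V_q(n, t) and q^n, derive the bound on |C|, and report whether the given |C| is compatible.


V_q(n, t) = 46, q^n = 1073741824, Hamming bound = 23342213, |C| = 9636498 ≤ bound (satisfied).

Step 1: Compute V_q(n, t) = Σ_{j=0}^1 C(n, j) (q−1)^j.
  j = 0: C(15,0)·(3)^0 = 1·1 = 1.
  j = 1: C(15,1)·(3)^1 = 15·3 = 45.
  V_q(n, t) = 1 + 45 = 46.
Step 2: q^n = 4^15 = 1073741824.
Step 3: Hamming bound ⌊q^n / V_q(n,t)⌋ = ⌊1073741824/46⌋ = 23342213.
Step 4: Compare |C| = 9636498 to 23342213: satisfied.
The claimed |C| lies below the Hamming bound.


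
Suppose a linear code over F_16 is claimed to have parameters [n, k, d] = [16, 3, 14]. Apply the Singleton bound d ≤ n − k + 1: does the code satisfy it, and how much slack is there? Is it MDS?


Singleton RHS = n − k + 1 = 14, slack = 0, bound satisfied, MDS.

Singleton bound: d ≤ n − k + 1.
Here n = 16, k = 3, so n − k + 1 = 14.
Given d = 14, check d ≤ 14: YES.
Slack = (n − k + 1) − d = 0.
The code is MDS (slack = 0).
Description: the claimed parameters are [16, 3, 14]_16; such a code would be MDS (meets Singleton bound).


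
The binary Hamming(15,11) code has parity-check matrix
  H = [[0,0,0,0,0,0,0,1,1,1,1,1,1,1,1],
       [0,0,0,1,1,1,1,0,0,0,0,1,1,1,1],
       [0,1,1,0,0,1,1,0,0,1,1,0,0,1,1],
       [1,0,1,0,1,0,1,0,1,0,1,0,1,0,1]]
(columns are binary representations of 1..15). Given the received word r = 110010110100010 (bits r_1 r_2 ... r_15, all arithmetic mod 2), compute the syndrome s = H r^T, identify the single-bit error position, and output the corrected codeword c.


s = (1, 1, 0, 1)^T, error position = 13, corrected codeword c = 110010110100110

Compute s = H r^T mod 2 one row at a time:
  s_1 = 1 + 0 + 1 + 0 + 0 + 0 + 1 + 0 = 3 ≡ 1 (mod 2).
  s_2 = 0 + 1 + 0 + 1 + 0 + 0 + 1 + 0 = 3 ≡ 1 (mod 2).
  s_3 = 1 + 0 + 0 + 1 + 1 + 0 + 1 + 0 = 4 ≡ 0 (mod 2).
  s_4 = 1 + 0 + 1 + 1 + 0 + 0 + 0 + 0 = 3 ≡ 1 (mod 2).
s = (1, 1, 0, 1)^T — this equals column 13 of H (binary 1101), so error is at position 13.
Correct: flip bit 13 of r = 110010110100010 to get c = 110010110100110.


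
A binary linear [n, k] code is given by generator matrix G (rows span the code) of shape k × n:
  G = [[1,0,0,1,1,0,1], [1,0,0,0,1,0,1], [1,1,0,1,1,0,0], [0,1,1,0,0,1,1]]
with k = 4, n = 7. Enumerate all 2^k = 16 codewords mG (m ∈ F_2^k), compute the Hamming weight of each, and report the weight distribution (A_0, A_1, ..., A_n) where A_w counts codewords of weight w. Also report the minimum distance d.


Weight distribution: A_0 = 1, A_1 = 1, A_2 = 2, A_3 = 4, A_4 = 3, A_5 = 3, A_6 = 2. Minimum distance d = 1.

Enumerate all 2^4 = 16 messages m ∈ F_2^4.
For each, compute codeword c = mG in F_2^7, then tally its weight.
  m = 0000 → c = 0000000, weight = 0.
  m = 1000 → c = 1001101, weight = 4.
  m = 0100 → c = 1000101, weight = 3.
  m = 1100 → c = 0001000, weight = 1.
  m = 0010 → c = 1101100, weight = 4.
  m = 1010 → c = 0100001, weight = 2.
  m = 0110 → c = 0101001, weight = 3.
  m = 1110 → c = 1100100, weight = 3.
  m = 0001 → c = 0110011, weight = 4.
  m = 1001 → c = 1111110, weight = 6.
  m = 0101 → c = 1110110, weight = 5.
  m = 1101 → c = 0111011, weight = 5.
  m = 0011 → c = 1011111, weight = 6.
  m = 1011 → c = 0010010, weight = 2.
  m = 0111 → c = 0011010, weight = 3.
  m = 1111 → c = 1010111, weight = 5.
Tally weights:
  weight 0: 1 codewords.
  weight 1: 1 codewords.
  weight 2: 2 codewords.
  weight 3: 4 codewords.
  weight 4: 3 codewords.
  weight 5: 3 codewords.
  weight 6: 2 codewords.
Minimum distance d = smallest w > 0 with A_w > 0 = 1.
Sanity: Σ A_w = 16 = 2^4 = 16 ✓.


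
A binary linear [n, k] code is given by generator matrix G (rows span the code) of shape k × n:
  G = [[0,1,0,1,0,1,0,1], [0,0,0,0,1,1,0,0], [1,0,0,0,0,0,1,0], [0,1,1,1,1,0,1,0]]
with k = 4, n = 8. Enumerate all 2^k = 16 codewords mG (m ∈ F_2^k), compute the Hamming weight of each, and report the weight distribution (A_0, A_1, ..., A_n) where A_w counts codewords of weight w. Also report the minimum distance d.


Weight distribution: A_0 = 1, A_2 = 2, A_3 = 2, A_4 = 3, A_5 = 6, A_6 = 2. Minimum distance d = 2.

Enumerate all 2^4 = 16 messages m ∈ F_2^4.
For each, compute codeword c = mG in F_2^8, then tally its weight.
  m = 0000 → c = 00000000, weight = 0.
  m = 1000 → c = 01010101, weight = 4.
  m = 0100 → c = 00001100, weight = 2.
  m = 1100 → c = 01011001, weight = 4.
  m = 0010 → c = 10000010, weight = 2.
  m = 1010 → c = 11010111, weight = 6.
  m = 0110 → c = 10001110, weight = 4.
  m = 1110 → c = 11011011, weight = 6.
  m = 0001 → c = 01111010, weight = 5.
  m = 1001 → c = 00101111, weight = 5.
  m = 0101 → c = 01110110, weight = 5.
  m = 1101 → c = 00100011, weight = 3.
  m = 0011 → c = 11111000, weight = 5.
  m = 1011 → c = 10101101, weight = 5.
  m = 0111 → c = 11110100, weight = 5.
  m = 1111 → c = 10100001, weight = 3.
Tally weights:
  weight 0: 1 codewords.
  weight 2: 2 codewords.
  weight 3: 2 codewords.
  weight 4: 3 codewords.
  weight 5: 6 codewords.
  weight 6: 2 codewords.
Minimum distance d = smallest w > 0 with A_w > 0 = 2.
Sanity: Σ A_w = 16 = 2^4 = 16 ✓.


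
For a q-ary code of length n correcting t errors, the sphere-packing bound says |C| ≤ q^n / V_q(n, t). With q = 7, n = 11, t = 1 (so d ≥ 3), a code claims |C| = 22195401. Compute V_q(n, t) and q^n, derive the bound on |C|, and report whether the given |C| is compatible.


V_q(n, t) = 67, q^n = 1977326743, Hamming bound = 29512339, |C| = 22195401 ≤ bound (satisfied).

Step 1: Compute V_q(n, t) = Σ_{j=0}^1 C(n, j) (q−1)^j.
  j = 0: C(11,0)·(6)^0 = 1·1 = 1.
  j = 1: C(11,1)·(6)^1 = 11·6 = 66.
  V_q(n, t) = 1 + 66 = 67.
Step 2: q^n = 7^11 = 1977326743.
Step 3: Hamming bound ⌊q^n / V_q(n,t)⌋ = ⌊1977326743/67⌋ = 29512339.
Step 4: Compare |C| = 22195401 to 29512339: satisfied.
The claimed |C| lies below the Hamming bound.


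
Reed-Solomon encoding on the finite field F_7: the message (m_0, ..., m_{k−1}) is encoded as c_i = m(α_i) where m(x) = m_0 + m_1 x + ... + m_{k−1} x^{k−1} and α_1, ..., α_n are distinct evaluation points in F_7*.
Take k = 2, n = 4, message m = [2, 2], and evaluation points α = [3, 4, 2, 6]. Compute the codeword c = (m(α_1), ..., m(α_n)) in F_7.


c = [1, 3, 6, 0]

Message polynomial: m(x) = 2 + 2·x (mod 7).
For each evaluation point α_i, compute m(α_i) mod 7:
  α_1 = 3: Horner steps 2 → 1, so m(3) = 1.
  α_2 = 4: Horner steps 2 → 3, so m(4) = 3.
  α_3 = 2: Horner steps 2 → 6, so m(2) = 6.
  α_4 = 6: Horner steps 2 → 0, so m(6) = 0.
Codeword c = [1, 3, 6, 0] ∈ F_7^4.


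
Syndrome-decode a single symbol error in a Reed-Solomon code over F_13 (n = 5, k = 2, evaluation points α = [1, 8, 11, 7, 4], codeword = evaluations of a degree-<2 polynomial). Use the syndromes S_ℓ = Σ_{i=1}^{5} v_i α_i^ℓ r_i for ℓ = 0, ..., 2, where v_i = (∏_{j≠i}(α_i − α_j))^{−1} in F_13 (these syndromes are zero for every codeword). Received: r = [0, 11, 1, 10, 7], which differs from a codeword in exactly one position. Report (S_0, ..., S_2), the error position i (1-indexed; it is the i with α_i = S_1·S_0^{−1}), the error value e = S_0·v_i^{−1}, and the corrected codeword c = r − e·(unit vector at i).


S = (4, 4, 4), error at position 1, error magnitude e = 9, c = [4, 11, 1, 10, 7].

Step 1: column multipliers v_i = (∏_{j≠i}(α_i − α_j))^{−1} mod 13.
  i = 1 (α = 1): (1−8)(1−11)(1−7)(1−4) = (−7)·(−10)·(−6)·(−3) = 1260 ≡ 12, so v_1 = 12^{−1} = 12 (mod 13).
  i = 2 (α = 8): (8−1)(8−11)(8−7)(8−4) = 7·(−3)·1·4 = −84 ≡ 7, so v_2 = 7^{−1} = 2 (mod 13).
  i = 3 (α = 11): (11−1)(11−8)(11−7)(11−4) = 10·3·4·7 = 840 ≡ 8, so v_3 = 8^{−1} = 5 (mod 13).
  i = 4 (α = 7): (7−1)(7−8)(7−11)(7−4) = 6·(−1)·(−4)·3 = 72 ≡ 7, so v_4 = 7^{−1} = 2 (mod 13).
  i = 5 (α = 4): (4−1)(4−8)(4−11)(4−7) = 3·(−4)·(−7)·(−3) = −252 ≡ 8, so v_5 = 8^{−1} = 5 (mod 13).
  v = [12, 2, 5, 2, 5].
Step 2: syndromes of r = [0, 11, 1, 10, 7] (all sums mod 13).
  S_0 = Σ v_i r_i = 12·0 + 2·11 + 5·1 + 2·10 + 5·7 = 82 ≡ 4.
  S_1 = Σ v_i α_i r_i = 12·1·0 + 2·8·11 + 5·11·1 + 2·7·10 + 5·4·7 = 511 ≡ 4.
  α_i^2 mod 13 = [1, 12, 4, 10, 3].
  S_2 = Σ v_i α_i^2 r_i = 12·1·0 + 2·12·11 + 5·4·1 + 2·10·10 + 5·3·7 = 589 ≡ 4.
  S = (4, 4, 4) ≠ 0, so r is not a codeword (an error is present).
Step 3: locate the error. For a single error e at position i, S_ℓ = v_i·e·α_i^ℓ, so α_err = S_1/S_0.
  S_0^{−1} = 4^{−1} = 10 (mod 13), so α_err = 4·10 = 40 ≡ 1 = α_1. Error position i = 1.
  Consistency check: S_2/S_1 = 4·10 = 40 ≡ 1 = α_err ✓ (single-error assumption holds).
Step 4: error magnitude e = S_0/v_1 = S_0·∏_{j≠1}(α_1 − α_j) = 4·12 = 48 ≡ 9 (mod 13).
Step 5: correct position 1: c_1 = r_1 − e = 0 − 9 ≡ 4 (mod 13). Hence c = [4, 11, 1, 10, 7].
  Check: interpolating c through the α_i gives m(x) = 3 + 1·x (degree < 2) with m(α_i) = c_i for every i, so c is indeed a codeword.


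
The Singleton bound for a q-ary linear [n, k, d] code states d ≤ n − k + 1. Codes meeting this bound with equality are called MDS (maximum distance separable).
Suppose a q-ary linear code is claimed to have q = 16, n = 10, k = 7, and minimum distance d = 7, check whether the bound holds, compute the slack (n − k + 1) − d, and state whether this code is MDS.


Singleton RHS = n − k + 1 = 4, slack = -3, bound violated (no such code; not MDS).

Singleton bound: d ≤ n − k + 1.
Here n = 10, k = 7, so n − k + 1 = 4.
Given d = 7, check d ≤ 4: NO.
Slack = (n − k + 1) − d = -3.
The slack is negative: d = 7 exceeds n − k + 1 = 4 by 3, so the Singleton bound is violated and no linear [10, 7, 7]_16 code can exist. In particular it is not MDS (MDS requires d = n − k + 1 exactly).
Description: the claimed parameters are [10, 7, 7]_16; such a code would be impossible (violates the Singleton bound).


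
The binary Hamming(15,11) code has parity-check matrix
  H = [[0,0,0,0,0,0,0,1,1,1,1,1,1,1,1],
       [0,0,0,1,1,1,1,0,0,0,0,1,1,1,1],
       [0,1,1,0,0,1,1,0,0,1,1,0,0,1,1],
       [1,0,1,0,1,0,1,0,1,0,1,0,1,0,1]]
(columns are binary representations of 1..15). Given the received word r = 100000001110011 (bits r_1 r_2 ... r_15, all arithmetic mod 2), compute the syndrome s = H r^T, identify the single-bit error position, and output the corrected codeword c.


s = (1, 0, 0, 0)^T, error position = 8, corrected codeword c = 100000011110011

Compute s = H r^T mod 2 one row at a time:
  s_1 = 0 + 1 + 1 + 1 + 0 + 0 + 1 + 1 = 5 ≡ 1 (mod 2).
  s_2 = 0 + 0 + 0 + 0 + 0 + 0 + 1 + 1 = 2 ≡ 0 (mod 2).
  s_3 = 0 + 0 + 0 + 0 + 1 + 1 + 1 + 1 = 4 ≡ 0 (mod 2).
  s_4 = 1 + 0 + 0 + 0 + 1 + 1 + 0 + 1 = 4 ≡ 0 (mod 2).
s = (1, 0, 0, 0)^T — this equals column 8 of H (binary 1000), so error is at position 8.
Correct: flip bit 8 of r = 100000001110011 to get c = 100000011110011.


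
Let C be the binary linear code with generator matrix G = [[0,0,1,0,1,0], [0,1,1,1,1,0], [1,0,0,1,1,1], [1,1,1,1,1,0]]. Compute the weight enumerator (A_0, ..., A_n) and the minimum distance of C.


Weight distribution: A_0 = 1, A_1 = 1, A_2 = 2, A_3 = 6, A_4 = 5, A_5 = 1. Minimum distance d = 1.

Enumerate all 2^4 = 16 messages m ∈ F_2^4.
For each, compute codeword c = mG in F_2^6, then tally its weight.
  m = 0000 → c = 000000, weight = 0.
  m = 1000 → c = 001010, weight = 2.
  m = 0100 → c = 011110, weight = 4.
  m = 1100 → c = 010100, weight = 2.
  m = 0010 → c = 100111, weight = 4.
  m = 1010 → c = 101101, weight = 4.
  m = 0110 → c = 111001, weight = 4.
  m = 1110 → c = 110011, weight = 4.
  m = 0001 → c = 111110, weight = 5.
  m = 1001 → c = 110100, weight = 3.
  m = 0101 → c = 100000, weight = 1.
  m = 1101 → c = 101010, weight = 3.
  m = 0011 → c = 011001, weight = 3.
  m = 1011 → c = 010011, weight = 3.
  m = 0111 → c = 000111, weight = 3.
  m = 1111 → c = 001101, weight = 3.
Tally weights:
  weight 0: 1 codewords.
  weight 1: 1 codewords.
  weight 2: 2 codewords.
  weight 3: 6 codewords.
  weight 4: 5 codewords.
  weight 5: 1 codewords.
Minimum distance d = smallest w > 0 with A_w > 0 = 1.
Sanity: Σ A_w = 16 = 2^4 = 16 ✓.


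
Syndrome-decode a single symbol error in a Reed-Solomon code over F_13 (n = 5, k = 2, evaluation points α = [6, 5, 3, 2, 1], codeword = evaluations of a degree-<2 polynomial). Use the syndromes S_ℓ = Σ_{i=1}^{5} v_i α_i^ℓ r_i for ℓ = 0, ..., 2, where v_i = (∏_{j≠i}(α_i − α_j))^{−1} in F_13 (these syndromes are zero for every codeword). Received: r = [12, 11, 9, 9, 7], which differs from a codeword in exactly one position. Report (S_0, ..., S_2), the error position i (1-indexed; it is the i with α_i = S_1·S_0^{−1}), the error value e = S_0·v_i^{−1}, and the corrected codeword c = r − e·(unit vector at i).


S = (1, 2, 4), error at position 4, error magnitude e = 1, c = [12, 11, 9, 8, 7].

Step 1: column multipliers v_i = (∏_{j≠i}(α_i − α_j))^{−1} mod 13.
  i = 1 (α = 6): (6−5)(6−3)(6−2)(6−1) = 1·3·4·5 = 60 ≡ 8, so v_1 = 8^{−1} = 5 (mod 13).
  i = 2 (α = 5): (5−6)(5−3)(5−2)(5−1) = (−1)·2·3·4 = −24 ≡ 2, so v_2 = 2^{−1} = 7 (mod 13).
  i = 3 (α = 3): (3−6)(3−5)(3−2)(3−1) = (−3)·(−2)·1·2 = 12 ≡ 12, so v_3 = 12^{−1} = 12 (mod 13).
  i = 4 (α = 2): (2−6)(2−5)(2−3)(2−1) = (−4)·(−3)·(−1)·1 = −12 ≡ 1, so v_4 = 1^{−1} = 1 (mod 13).
  i = 5 (α = 1): (1−6)(1−5)(1−3)(1−2) = (−5)·(−4)·(−2)·(−1) = 40 ≡ 1, so v_5 = 1^{−1} = 1 (mod 13).
  v = [5, 7, 12, 1, 1].
Step 2: syndromes of r = [12, 11, 9, 9, 7] (all sums mod 13).
  S_0 = Σ v_i r_i = 5·12 + 7·11 + 12·9 + 1·9 + 1·7 = 261 ≡ 1.
  S_1 = Σ v_i α_i r_i = 5·6·12 + 7·5·11 + 12·3·9 + 1·2·9 + 1·1·7 = 1094 ≡ 2.
  α_i^2 mod 13 = [10, 12, 9, 4, 1].
  S_2 = Σ v_i α_i^2 r_i = 5·10·12 + 7·12·11 + 12·9·9 + 1·4·9 + 1·1·7 = 2539 ≡ 4.
  S = (1, 2, 4) ≠ 0, so r is not a codeword (an error is present).
Step 3: locate the error. For a single error e at position i, S_ℓ = v_i·e·α_i^ℓ, so α_err = S_1/S_0.
  S_0^{−1} = 1^{−1} = 1 (mod 13), so α_err = 2·1 = 2 ≡ 2 = α_4. Error position i = 4.
  Consistency check: S_2/S_1 = 4·7 = 28 ≡ 2 = α_err ✓ (single-error assumption holds).
Step 4: error magnitude e = S_0/v_4 = S_0·∏_{j≠4}(α_4 − α_j) = 1·1 = 1 ≡ 1 (mod 13).
Step 5: correct position 4: c_4 = r_4 − e = 9 − 1 ≡ 8 (mod 13). Hence c = [12, 11, 9, 8, 7].
  Check: interpolating c through the α_i gives m(x) = 6 + 1·x (degree < 2) with m(α_i) = c_i for every i, so c is indeed a codeword.


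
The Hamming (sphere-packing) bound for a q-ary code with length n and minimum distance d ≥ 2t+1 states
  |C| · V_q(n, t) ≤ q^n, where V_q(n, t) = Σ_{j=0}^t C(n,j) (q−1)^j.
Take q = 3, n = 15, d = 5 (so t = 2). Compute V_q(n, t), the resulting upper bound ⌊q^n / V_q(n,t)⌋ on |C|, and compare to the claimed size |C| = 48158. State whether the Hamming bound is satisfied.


V_q(n, t) = 451, q^n = 14348907, Hamming bound = 31815, |C| = 48158 > bound (violated).

Step 1: Compute V_q(n, t) = Σ_{j=0}^2 C(n, j) (q−1)^j.
  j = 0: C(15,0)·(2)^0 = 1·1 = 1.
  j = 1: C(15,1)·(2)^1 = 15·2 = 30.
  j = 2: C(15,2)·(2)^2 = 105·4 = 420.
  V_q(n, t) = 1 + 30 + 420 = 451.
Step 2: q^n = 3^15 = 14348907.
Step 3: Hamming bound ⌊q^n / V_q(n,t)⌋ = ⌊14348907/451⌋ = 31815.
Step 4: Compare |C| = 48158 to 31815: violated.
The claimed |C| lies above the Hamming bound, so no 3-ary code of length 15 with d ≥ 5 can have 48158 codewords.


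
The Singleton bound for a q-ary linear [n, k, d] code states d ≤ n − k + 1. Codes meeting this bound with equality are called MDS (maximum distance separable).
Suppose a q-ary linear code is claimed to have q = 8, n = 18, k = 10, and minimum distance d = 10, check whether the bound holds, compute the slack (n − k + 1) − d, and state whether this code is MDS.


Singleton RHS = n − k + 1 = 9, slack = -1, bound violated (no such code; not MDS).

Singleton bound: d ≤ n − k + 1.
Here n = 18, k = 10, so n − k + 1 = 9.
Given d = 10, check d ≤ 9: NO.
Slack = (n − k + 1) − d = -1.
The slack is negative: d = 10 exceeds n − k + 1 = 9 by 1, so the Singleton bound is violated and no linear [18, 10, 10]_8 code can exist. In particular it is not MDS (MDS requires d = n − k + 1 exactly).
Description: the claimed parameters are [18, 10, 10]_8; such a code would be impossible (violates the Singleton bound).


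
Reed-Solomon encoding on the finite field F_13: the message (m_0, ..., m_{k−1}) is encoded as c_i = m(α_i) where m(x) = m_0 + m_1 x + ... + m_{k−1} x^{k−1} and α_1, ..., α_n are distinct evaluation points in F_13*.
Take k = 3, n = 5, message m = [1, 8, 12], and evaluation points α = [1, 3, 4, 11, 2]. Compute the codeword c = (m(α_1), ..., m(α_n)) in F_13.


c = [8, 3, 4, 7, 0]

Message polynomial: m(x) = 1 + 8·x + 12·x^2 (mod 13).
For each evaluation point α_i, compute m(α_i) mod 13:
  α_1 = 1: Horner steps 12 → 7 → 8, so m(1) = 8.
  α_2 = 3: Horner steps 12 → 5 → 3, so m(3) = 3.
  α_3 = 4: Horner steps 12 → 4 → 4, so m(4) = 4.
  α_4 = 11: Horner steps 12 → 10 → 7, so m(11) = 7.
  α_5 = 2: Horner steps 12 → 6 → 0, so m(2) = 0.
Codeword c = [8, 3, 4, 7, 0] ∈ F_13^5.


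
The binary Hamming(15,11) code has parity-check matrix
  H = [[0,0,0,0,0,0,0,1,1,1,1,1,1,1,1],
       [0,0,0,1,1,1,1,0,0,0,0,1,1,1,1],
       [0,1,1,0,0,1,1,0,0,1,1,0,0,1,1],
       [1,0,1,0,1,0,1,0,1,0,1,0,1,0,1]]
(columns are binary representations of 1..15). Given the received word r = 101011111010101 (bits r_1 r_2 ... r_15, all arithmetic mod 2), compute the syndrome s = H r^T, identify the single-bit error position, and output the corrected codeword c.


s = (1, 1, 1, 0)^T, error position = 14, corrected codeword c = 101011111010111

Compute s = H r^T mod 2 one row at a time:
  s_1 = 1 + 1 + 0 + 1 + 0 + 1 + 0 + 1 = 5 ≡ 1 (mod 2).
  s_2 = 0 + 1 + 1 + 1 + 0 + 1 + 0 + 1 = 5 ≡ 1 (mod 2).
  s_3 = 0 + 1 + 1 + 1 + 0 + 1 + 0 + 1 = 5 ≡ 1 (mod 2).
  s_4 = 1 + 1 + 1 + 1 + 1 + 1 + 1 + 1 = 8 ≡ 0 (mod 2).
s = (1, 1, 1, 0)^T — this equals column 14 of H (binary 1110), so error is at position 14.
Correct: flip bit 14 of r = 101011111010101 to get c = 101011111010111.


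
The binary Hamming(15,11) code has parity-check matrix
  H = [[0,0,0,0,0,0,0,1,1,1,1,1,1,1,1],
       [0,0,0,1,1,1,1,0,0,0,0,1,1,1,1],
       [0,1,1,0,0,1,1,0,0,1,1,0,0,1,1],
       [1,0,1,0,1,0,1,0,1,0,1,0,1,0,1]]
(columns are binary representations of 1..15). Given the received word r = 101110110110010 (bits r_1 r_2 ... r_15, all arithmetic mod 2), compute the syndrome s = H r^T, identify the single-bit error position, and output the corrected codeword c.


s = (0, 0, 1, 1)^T, error position = 3, corrected codeword c = 100110110110010

Compute s = H r^T mod 2 one row at a time:
  s_1 = 1 + 0 + 1 + 1 + 0 + 0 + 1 + 0 = 4 ≡ 0 (mod 2).
  s_2 = 1 + 1 + 0 + 1 + 0 + 0 + 1 + 0 = 4 ≡ 0 (mod 2).
  s_3 = 0 + 1 + 0 + 1 + 1 + 1 + 1 + 0 = 5 ≡ 1 (mod 2).
  s_4 = 1 + 1 + 1 + 1 + 0 + 1 + 0 + 0 = 5 ≡ 1 (mod 2).
s = (0, 0, 1, 1)^T — this equals column 3 of H (binary 0011), so error is at position 3.
Correct: flip bit 3 of r = 101110110110010 to get c = 100110110110010.


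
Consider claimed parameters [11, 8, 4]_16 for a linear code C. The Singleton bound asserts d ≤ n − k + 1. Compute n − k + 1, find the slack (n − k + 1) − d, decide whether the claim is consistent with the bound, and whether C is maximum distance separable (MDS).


Singleton RHS = n − k + 1 = 4, slack = 0, bound satisfied, MDS.

Singleton bound: d ≤ n − k + 1.
Here n = 11, k = 8, so n − k + 1 = 4.
Given d = 4, check d ≤ 4: YES.
Slack = (n − k + 1) − d = 0.
The code is MDS (slack = 0).
Description: the claimed parameters are [11, 8, 4]_16; such a code would be MDS (meets Singleton bound).


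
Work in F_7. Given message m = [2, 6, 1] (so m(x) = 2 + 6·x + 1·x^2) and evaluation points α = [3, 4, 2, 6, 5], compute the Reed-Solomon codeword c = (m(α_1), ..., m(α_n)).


c = [1, 0, 4, 4, 1]

Message polynomial: m(x) = 2 + 6·x + 1·x^2 (mod 7).
For each evaluation point α_i, compute m(α_i) mod 7:
  α_1 = 3: Horner steps 1 → 2 → 1, so m(3) = 1.
  α_2 = 4: Horner steps 1 → 3 → 0, so m(4) = 0.
  α_3 = 2: Horner steps 1 → 1 → 4, so m(2) = 4.
  α_4 = 6: Horner steps 1 → 5 → 4, so m(6) = 4.
  α_5 = 5: Horner steps 1 → 4 → 1, so m(5) = 1.
Codeword c = [1, 0, 4, 4, 1] ∈ F_7^5.


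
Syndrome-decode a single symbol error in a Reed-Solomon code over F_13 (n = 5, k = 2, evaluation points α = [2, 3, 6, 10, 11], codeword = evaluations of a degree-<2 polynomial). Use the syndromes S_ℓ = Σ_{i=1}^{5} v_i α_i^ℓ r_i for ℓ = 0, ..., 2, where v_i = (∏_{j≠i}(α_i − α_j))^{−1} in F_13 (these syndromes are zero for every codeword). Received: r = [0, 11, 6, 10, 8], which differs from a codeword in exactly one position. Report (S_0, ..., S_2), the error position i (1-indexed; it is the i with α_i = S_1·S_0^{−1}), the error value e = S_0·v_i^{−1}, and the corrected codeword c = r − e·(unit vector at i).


S = (11, 1, 6), error at position 3, error magnitude e = 1, c = [0, 11, 5, 10, 8].

Step 1: column multipliers v_i = (∏_{j≠i}(α_i − α_j))^{−1} mod 13.
  i = 1 (α = 2): (2−3)(2−6)(2−10)(2−11) = (−1)·(−4)·(−8)·(−9) = 288 ≡ 2, so v_1 = 2^{−1} = 7 (mod 13).
  i = 2 (α = 3): (3−2)(3−6)(3−10)(3−11) = 1·(−3)·(−7)·(−8) = −168 ≡ 1, so v_2 = 1^{−1} = 1 (mod 13).
  i = 3 (α = 6): (6−2)(6−3)(6−10)(6−11) = 4·3·(−4)·(−5) = 240 ≡ 6, so v_3 = 6^{−1} = 11 (mod 13).
  i = 4 (α = 10): (10−2)(10−3)(10−6)(10−11) = 8·7·4·(−1) = −224 ≡ 10, so v_4 = 10^{−1} = 4 (mod 13).
  i = 5 (α = 11): (11−2)(11−3)(11−6)(11−10) = 9·8·5·1 = 360 ≡ 9, so v_5 = 9^{−1} = 3 (mod 13).
  v = [7, 1, 11, 4, 3].
Step 2: syndromes of r = [0, 11, 6, 10, 8] (all sums mod 13).
  S_0 = Σ v_i r_i = 7·0 + 1·11 + 11·6 + 4·10 + 3·8 = 141 ≡ 11.
  S_1 = Σ v_i α_i r_i = 7·2·0 + 1·3·11 + 11·6·6 + 4·10·10 + 3·11·8 = 1093 ≡ 1.
  α_i^2 mod 13 = [4, 9, 10, 9, 4].
  S_2 = Σ v_i α_i^2 r_i = 7·4·0 + 1·9·11 + 11·10·6 + 4·9·10 + 3·4·8 = 1215 ≡ 6.
  S = (11, 1, 6) ≠ 0, so r is not a codeword (an error is present).
Step 3: locate the error. For a single error e at position i, S_ℓ = v_i·e·α_i^ℓ, so α_err = S_1/S_0.
  S_0^{−1} = 11^{−1} = 6 (mod 13), so α_err = 1·6 = 6 ≡ 6 = α_3. Error position i = 3.
  Consistency check: S_2/S_1 = 6·1 = 6 ≡ 6 = α_err ✓ (single-error assumption holds).
Step 4: error magnitude e = S_0/v_3 = S_0·∏_{j≠3}(α_3 − α_j) = 11·6 = 66 ≡ 1 (mod 13).
Step 5: correct position 3: c_3 = r_3 − e = 6 − 1 ≡ 5 (mod 13). Hence c = [0, 11, 5, 10, 8].
  Check: interpolating c through the α_i gives m(x) = 4 + 11·x (degree < 2) with m(α_i) = c_i for every i, so c is indeed a codeword.


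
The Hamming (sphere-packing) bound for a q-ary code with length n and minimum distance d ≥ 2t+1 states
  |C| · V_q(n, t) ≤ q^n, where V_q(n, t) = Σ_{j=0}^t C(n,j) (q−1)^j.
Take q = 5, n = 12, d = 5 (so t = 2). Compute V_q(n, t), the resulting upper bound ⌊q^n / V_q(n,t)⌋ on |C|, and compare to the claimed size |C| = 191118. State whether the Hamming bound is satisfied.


V_q(n, t) = 1105, q^n = 244140625, Hamming bound = 220941, |C| = 191118 ≤ bound (satisfied).

Step 1: Compute V_q(n, t) = Σ_{j=0}^2 C(n, j) (q−1)^j.
  j = 0: C(12,0)·(4)^0 = 1·1 = 1.
  j = 1: C(12,1)·(4)^1 = 12·4 = 48.
  j = 2: C(12,2)·(4)^2 = 66·16 = 1056.
  V_q(n, t) = 1 + 48 + 1056 = 1105.
Step 2: q^n = 5^12 = 244140625.
Step 3: Hamming bound ⌊q^n / V_q(n,t)⌋ = ⌊244140625/1105⌋ = 220941.
Step 4: Compare |C| = 191118 to 220941: satisfied.
The claimed |C| lies below the Hamming bound.


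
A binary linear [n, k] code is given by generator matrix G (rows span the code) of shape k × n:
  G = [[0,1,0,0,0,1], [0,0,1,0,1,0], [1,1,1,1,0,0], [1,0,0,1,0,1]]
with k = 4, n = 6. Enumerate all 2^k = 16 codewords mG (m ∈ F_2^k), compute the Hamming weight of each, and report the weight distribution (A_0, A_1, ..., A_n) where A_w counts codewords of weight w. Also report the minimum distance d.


Weight distribution: A_0 = 1, A_1 = 2, A_2 = 2, A_3 = 4, A_4 = 5, A_5 = 2. Minimum distance d = 1.

Enumerate all 2^4 = 16 messages m ∈ F_2^4.
For each, compute codeword c = mG in F_2^6, then tally its weight.
  m = 0000 → c = 000000, weight = 0.
  m = 1000 → c = 010001, weight = 2.
  m = 0100 → c = 001010, weight = 2.
  m = 1100 → c = 011011, weight = 4.
  m = 0010 → c = 111100, weight = 4.
  m = 1010 → c = 101101, weight = 4.
  m = 0110 → c = 110110, weight = 4.
  m = 1110 → c = 100111, weight = 4.
  m = 0001 → c = 100101, weight = 3.
  m = 1001 → c = 110100, weight = 3.
  m = 0101 → c = 101111, weight = 5.
  m = 1101 → c = 111110, weight = 5.
  m = 0011 → c = 011001, weight = 3.
  m = 1011 → c = 001000, weight = 1.
  m = 0111 → c = 010011, weight = 3.
  m = 1111 → c = 000010, weight = 1.
Tally weights:
  weight 0: 1 codewords.
  weight 1: 2 codewords.
  weight 2: 2 codewords.
  weight 3: 4 codewords.
  weight 4: 5 codewords.
  weight 5: 2 codewords.
Minimum distance d = smallest w > 0 with A_w > 0 = 1.
Sanity: Σ A_w = 16 = 2^4 = 16 ✓.


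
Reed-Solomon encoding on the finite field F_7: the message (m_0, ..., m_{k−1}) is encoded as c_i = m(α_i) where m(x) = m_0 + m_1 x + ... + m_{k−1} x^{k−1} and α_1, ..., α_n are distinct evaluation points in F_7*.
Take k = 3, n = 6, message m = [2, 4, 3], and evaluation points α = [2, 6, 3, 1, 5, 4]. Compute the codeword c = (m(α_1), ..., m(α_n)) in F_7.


c = [1, 1, 6, 2, 6, 3]

Message polynomial: m(x) = 2 + 4·x + 3·x^2 (mod 7).
For each evaluation point α_i, compute m(α_i) mod 7:
  α_1 = 2: Horner steps 3 → 3 → 1, so m(2) = 1.
  α_2 = 6: Horner steps 3 → 1 → 1, so m(6) = 1.
  α_3 = 3: Horner steps 3 → 6 → 6, so m(3) = 6.
  α_4 = 1: Horner steps 3 → 0 → 2, so m(1) = 2.
  α_5 = 5: Horner steps 3 → 5 → 6, so m(5) = 6.
  α_6 = 4: Horner steps 3 → 2 → 3, so m(4) = 3.
Codeword c = [1, 1, 6, 2, 6, 3] ∈ F_7^6.


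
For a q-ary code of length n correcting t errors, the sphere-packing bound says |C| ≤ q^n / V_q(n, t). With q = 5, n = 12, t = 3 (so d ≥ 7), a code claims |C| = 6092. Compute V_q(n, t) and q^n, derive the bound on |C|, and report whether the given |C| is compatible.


V_q(n, t) = 15185, q^n = 244140625, Hamming bound = 16077, |C| = 6092 ≤ bound (satisfied).

Step 1: Compute V_q(n, t) = Σ_{j=0}^3 C(n, j) (q−1)^j.
  j = 0: C(12,0)·(4)^0 = 1·1 = 1.
  j = 1: C(12,1)·(4)^1 = 12·4 = 48.
  j = 2: C(12,2)·(4)^2 = 66·16 = 1056.
  j = 3: C(12,3)·(4)^3 = 220·64 = 14080.
  V_q(n, t) = 1 + 48 + 1056 + 14080 = 15185.
Step 2: q^n = 5^12 = 244140625.
Step 3: Hamming bound ⌊q^n / V_q(n,t)⌋ = ⌊244140625/15185⌋ = 16077.
Step 4: Compare |C| = 6092 to 16077: satisfied.
The claimed |C| lies below the Hamming bound.


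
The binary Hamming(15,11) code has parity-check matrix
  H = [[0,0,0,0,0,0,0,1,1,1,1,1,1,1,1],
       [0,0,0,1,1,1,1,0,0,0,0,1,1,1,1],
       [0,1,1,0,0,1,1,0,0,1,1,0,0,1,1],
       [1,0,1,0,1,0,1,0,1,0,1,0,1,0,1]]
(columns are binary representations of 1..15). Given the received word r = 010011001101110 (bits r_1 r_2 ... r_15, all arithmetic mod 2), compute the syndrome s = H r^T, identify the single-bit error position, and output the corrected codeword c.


s = (1, 1, 0, 1)^T, error position = 13, corrected codeword c = 010011001101010

Compute s = H r^T mod 2 one row at a time:
  s_1 = 0 + 1 + 1 + 0 + 1 + 1 + 1 + 0 = 5 ≡ 1 (mod 2).
  s_2 = 0 + 1 + 1 + 0 + 1 + 1 + 1 + 0 = 5 ≡ 1 (mod 2).
  s_3 = 1 + 0 + 1 + 0 + 1 + 0 + 1 + 0 = 4 ≡ 0 (mod 2).
  s_4 = 0 + 0 + 1 + 0 + 1 + 0 + 1 + 0 = 3 ≡ 1 (mod 2).
s = (1, 1, 0, 1)^T — this equals column 13 of H (binary 1101), so error is at position 13.
Correct: flip bit 13 of r = 010011001101110 to get c = 010011001101010.


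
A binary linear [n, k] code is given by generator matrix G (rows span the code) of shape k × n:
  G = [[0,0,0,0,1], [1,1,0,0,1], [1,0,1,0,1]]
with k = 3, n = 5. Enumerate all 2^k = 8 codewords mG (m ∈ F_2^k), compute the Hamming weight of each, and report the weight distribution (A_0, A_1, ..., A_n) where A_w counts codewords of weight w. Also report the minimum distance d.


Weight distribution: A_0 = 1, A_1 = 1, A_2 = 3, A_3 = 3. Minimum distance d = 1.

Enumerate all 2^3 = 8 messages m ∈ F_2^3.
For each, compute codeword c = mG in F_2^5, then tally its weight.
  m = 000 → c = 00000, weight = 0.
  m = 100 → c = 00001, weight = 1.
  m = 010 → c = 11001, weight = 3.
  m = 110 → c = 11000, weight = 2.
  m = 001 → c = 10101, weight = 3.
  m = 101 → c = 10100, weight = 2.
  m = 011 → c = 01100, weight = 2.
  m = 111 → c = 01101, weight = 3.
Tally weights:
  weight 0: 1 codewords.
  weight 1: 1 codewords.
  weight 2: 3 codewords.
  weight 3: 3 codewords.
Minimum distance d = smallest w > 0 with A_w > 0 = 1.
Sanity: Σ A_w = 8 = 2^3 = 8 ✓.


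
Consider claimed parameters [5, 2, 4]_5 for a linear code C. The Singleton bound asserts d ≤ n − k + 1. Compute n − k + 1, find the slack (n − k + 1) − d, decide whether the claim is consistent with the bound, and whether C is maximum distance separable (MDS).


Singleton RHS = n − k + 1 = 4, slack = 0, bound satisfied, MDS.

Singleton bound: d ≤ n − k + 1.
Here n = 5, k = 2, so n − k + 1 = 4.
Given d = 4, check d ≤ 4: YES.
Slack = (n − k + 1) − d = 0.
The code is MDS (slack = 0).
Description: the claimed parameters are [5, 2, 4]_5; such a code would be MDS (meets Singleton bound).


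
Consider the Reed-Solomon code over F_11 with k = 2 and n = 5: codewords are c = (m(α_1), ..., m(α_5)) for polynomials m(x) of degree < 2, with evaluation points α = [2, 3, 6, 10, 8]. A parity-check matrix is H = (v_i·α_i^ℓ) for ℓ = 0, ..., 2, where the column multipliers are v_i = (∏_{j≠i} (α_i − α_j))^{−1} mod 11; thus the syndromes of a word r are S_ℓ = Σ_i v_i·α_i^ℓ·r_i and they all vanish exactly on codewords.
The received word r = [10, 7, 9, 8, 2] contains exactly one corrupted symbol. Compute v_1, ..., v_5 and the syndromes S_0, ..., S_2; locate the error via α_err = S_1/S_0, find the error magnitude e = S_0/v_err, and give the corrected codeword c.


S = (10, 3, 2), error at position 5, error magnitude e = 10, c = [10, 7, 9, 8, 3].

Step 1: column multipliers v_i = (∏_{j≠i}(α_i − α_j))^{−1} mod 11.
  i = 1 (α = 2): (2−3)(2−6)(2−10)(2−8) = (−1)·(−4)·(−8)·(−6) = 192 ≡ 5, so v_1 = 5^{−1} = 9 (mod 11).
  i = 2 (α = 3): (3−2)(3−6)(3−10)(3−8) = 1·(−3)·(−7)·(−5) = −105 ≡ 5, so v_2 = 5^{−1} = 9 (mod 11).
  i = 3 (α = 6): (6−2)(6−3)(6−10)(6−8) = 4·3·(−4)·(−2) = 96 ≡ 8, so v_3 = 8^{−1} = 7 (mod 11).
  i = 4 (α = 10): (10−2)(10−3)(10−6)(10−8) = 8·7·4·2 = 448 ≡ 8, so v_4 = 8^{−1} = 7 (mod 11).
  i = 5 (α = 8): (8−2)(8−3)(8−6)(8−10) = 6·5·2·(−2) = −120 ≡ 1, so v_5 = 1^{−1} = 1 (mod 11).
  v = [9, 9, 7, 7, 1].
Step 2: syndromes of r = [10, 7, 9, 8, 2] (all sums mod 11).
  S_0 = Σ v_i r_i = 9·10 + 9·7 + 7·9 + 7·8 + 1·2 = 274 ≡ 10.
  S_1 = Σ v_i α_i r_i = 9·2·10 + 9·3·7 + 7·6·9 + 7·10·8 + 1·8·2 = 1323 ≡ 3.
  α_i^2 mod 11 = [4, 9, 3, 1, 9].
  S_2 = Σ v_i α_i^2 r_i = 9·4·10 + 9·9·7 + 7·3·9 + 7·1·8 + 1·9·2 = 1190 ≡ 2.
  S = (10, 3, 2) ≠ 0, so r is not a codeword (an error is present).
Step 3: locate the error. For a single error e at position i, S_ℓ = v_i·e·α_i^ℓ, so α_err = S_1/S_0.
  S_0^{−1} = 10^{−1} = 10 (mod 11), so α_err = 3·10 = 30 ≡ 8 = α_5. Error position i = 5.
  Consistency check: S_2/S_1 = 2·4 = 8 ≡ 8 = α_err ✓ (single-error assumption holds).
Step 4: error magnitude e = S_0/v_5 = S_0·∏_{j≠5}(α_5 − α_j) = 10·1 = 10 ≡ 10 (mod 11).
Step 5: correct position 5: c_5 = r_5 − e = 2 − 10 ≡ 3 (mod 11). Hence c = [10, 7, 9, 8, 3].
  Check: interpolating c through the α_i gives m(x) = 5 + 8·x (degree < 2) with m(α_i) = c_i for every i, so c is indeed a codeword.


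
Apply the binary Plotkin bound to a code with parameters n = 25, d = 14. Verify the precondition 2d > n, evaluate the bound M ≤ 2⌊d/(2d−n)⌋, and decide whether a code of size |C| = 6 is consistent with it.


Plotkin bound M ≤ 8; given |C| = 6 ≤ bound (satisfied).

Check applicability: 2d = 28, n = 25.
2d − n = 3 > 0, so Plotkin applies.
Compute d/(2d−n) = 14/3 ≈ 4.6667.
⌊d/(2d−n)⌋ = 4.
Plotkin bound: M ≤ 2·4 = 8.
Given |C| = 6, check: satisfied.
This |C| is below the Plotkin bound.


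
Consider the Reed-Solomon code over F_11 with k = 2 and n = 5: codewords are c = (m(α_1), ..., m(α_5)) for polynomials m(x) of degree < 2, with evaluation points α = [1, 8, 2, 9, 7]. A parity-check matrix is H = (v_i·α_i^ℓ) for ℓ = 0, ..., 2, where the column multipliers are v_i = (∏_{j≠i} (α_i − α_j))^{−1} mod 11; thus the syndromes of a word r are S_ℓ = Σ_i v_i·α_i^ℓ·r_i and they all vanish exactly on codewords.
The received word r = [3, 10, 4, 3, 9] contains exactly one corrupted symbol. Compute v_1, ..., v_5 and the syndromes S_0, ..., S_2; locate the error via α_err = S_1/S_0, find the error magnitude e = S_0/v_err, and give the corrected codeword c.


S = (7, 8, 6), error at position 4, error magnitude e = 3, c = [3, 10, 4, 0, 9].

Step 1: column multipliers v_i = (∏_{j≠i}(α_i − α_j))^{−1} mod 11.
  i = 1 (α = 1): (1−8)(1−2)(1−9)(1−7) = (−7)·(−1)·(−8)·(−6) = 336 ≡ 6, so v_1 = 6^{−1} = 2 (mod 11).
  i = 2 (α = 8): (8−1)(8−2)(8−9)(8−7) = 7·6·(−1)·1 = −42 ≡ 2, so v_2 = 2^{−1} = 6 (mod 11).
  i = 3 (α = 2): (2−1)(2−8)(2−9)(2−7) = 1·(−6)·(−7)·(−5) = −210 ≡ 10, so v_3 = 10^{−1} = 10 (mod 11).
  i = 4 (α = 9): (9−1)(9−8)(9−2)(9−7) = 8·1·7·2 = 112 ≡ 2, so v_4 = 2^{−1} = 6 (mod 11).
  i = 5 (α = 7): (7−1)(7−8)(7−2)(7−9) = 6·(−1)·5·(−2) = 60 ≡ 5, so v_5 = 5^{−1} = 9 (mod 11).
  v = [2, 6, 10, 6, 9].
Step 2: syndromes of r = [3, 10, 4, 3, 9] (all sums mod 11).
  S_0 = Σ v_i r_i = 2·3 + 6·10 + 10·4 + 6·3 + 9·9 = 205 ≡ 7.
  S_1 = Σ v_i α_i r_i = 2·1·3 + 6·8·10 + 10·2·4 + 6·9·3 + 9·7·9 = 1295 ≡ 8.
  α_i^2 mod 11 = [1, 9, 4, 4, 5].
  S_2 = Σ v_i α_i^2 r_i = 2·1·3 + 6·9·10 + 10·4·4 + 6·4·3 + 9·5·9 = 1183 ≡ 6.
  S = (7, 8, 6) ≠ 0, so r is not a codeword (an error is present).
Step 3: locate the error. For a single error e at position i, S_ℓ = v_i·e·α_i^ℓ, so α_err = S_1/S_0.
  S_0^{−1} = 7^{−1} = 8 (mod 11), so α_err = 8·8 = 64 ≡ 9 = α_4. Error position i = 4.
  Consistency check: S_2/S_1 = 6·7 = 42 ≡ 9 = α_err ✓ (single-error assumption holds).
Step 4: error magnitude e = S_0/v_4 = S_0·∏_{j≠4}(α_4 − α_j) = 7·2 = 14 ≡ 3 (mod 11).
Step 5: correct position 4: c_4 = r_4 − e = 3 − 3 ≡ 0 (mod 11). Hence c = [3, 10, 4, 0, 9].
  Check: interpolating c through the α_i gives m(x) = 2 + 1·x (degree < 2) with m(α_i) = c_i for every i, so c is indeed a codeword.
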